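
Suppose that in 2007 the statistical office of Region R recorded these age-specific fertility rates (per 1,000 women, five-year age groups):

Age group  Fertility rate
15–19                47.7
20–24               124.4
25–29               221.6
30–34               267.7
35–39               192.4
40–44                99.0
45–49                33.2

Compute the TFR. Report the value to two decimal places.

4.93

Sum of ASFRs = 47.7 + 124.4 + 221.6 + 267.7 + 192.4 + 99.0 + 33.2 = 986.0
TFR = 5 × 986.0 / 1000 = 4.93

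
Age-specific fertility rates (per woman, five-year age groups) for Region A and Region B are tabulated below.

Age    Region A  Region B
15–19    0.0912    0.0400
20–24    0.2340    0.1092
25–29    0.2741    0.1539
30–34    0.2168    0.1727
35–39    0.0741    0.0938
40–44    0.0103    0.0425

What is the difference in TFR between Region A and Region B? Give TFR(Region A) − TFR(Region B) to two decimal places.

Region A:
  Sum of ASFRs = 0.0912 + 0.2340 + 0.2741 + 0.2168 + 0.0741 + 0.0103 = 0.9005
  TFR = 5 × 0.9005 = 4.5025
Region B:
  Sum of ASFRs = 0.0400 + 0.1092 + 0.1539 + 0.1727 + 0.0938 + 0.0425 = 0.6121
  TFR = 5 × 0.6121 = 3.0605
Difference = 4.5025 − 3.0605 = 1.442

1.44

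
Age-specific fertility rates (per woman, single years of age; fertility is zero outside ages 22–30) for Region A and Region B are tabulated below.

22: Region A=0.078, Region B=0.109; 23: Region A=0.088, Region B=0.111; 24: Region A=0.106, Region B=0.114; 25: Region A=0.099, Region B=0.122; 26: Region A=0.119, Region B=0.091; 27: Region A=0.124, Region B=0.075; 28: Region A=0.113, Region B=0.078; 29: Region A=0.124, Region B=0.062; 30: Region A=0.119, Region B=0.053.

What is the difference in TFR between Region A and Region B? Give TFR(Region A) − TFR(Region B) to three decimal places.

Region A:
  Sum of ASFRs = 0.078 + 0.088 + 0.106 + 0.099 + 0.119 + 0.124 + 0.113 + 0.124 + 0.119 = 0.970
  TFR = 0.97
Region B:
  Sum of ASFRs = 0.109 + 0.111 + 0.114 + 0.122 + 0.091 + 0.075 + 0.078 + 0.062 + 0.053 = 0.815
  TFR = 0.815
Difference = 0.97 − 0.815 = 0.155

0.155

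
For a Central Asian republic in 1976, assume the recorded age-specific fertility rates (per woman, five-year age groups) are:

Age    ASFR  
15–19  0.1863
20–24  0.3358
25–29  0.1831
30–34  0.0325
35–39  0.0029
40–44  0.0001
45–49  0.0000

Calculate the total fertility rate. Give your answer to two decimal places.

Sum of ASFRs = 0.1863 + 0.3358 + 0.1831 + 0.0325 + 0.0029 + 0.0001 + 0.0000 = 0.7407
TFR = 5 × 0.7407 = 3.7035

3.70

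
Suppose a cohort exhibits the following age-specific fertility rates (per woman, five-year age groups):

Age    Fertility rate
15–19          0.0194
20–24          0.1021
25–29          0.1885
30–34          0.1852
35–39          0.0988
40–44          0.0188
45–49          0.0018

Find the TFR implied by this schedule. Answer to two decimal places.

Sum of ASFRs = 0.0194 + 0.1021 + 0.1885 + 0.1852 + 0.0988 + 0.0188 + 0.0018 = 0.6146
TFR = 5 × 0.6146 = 3.073

3.07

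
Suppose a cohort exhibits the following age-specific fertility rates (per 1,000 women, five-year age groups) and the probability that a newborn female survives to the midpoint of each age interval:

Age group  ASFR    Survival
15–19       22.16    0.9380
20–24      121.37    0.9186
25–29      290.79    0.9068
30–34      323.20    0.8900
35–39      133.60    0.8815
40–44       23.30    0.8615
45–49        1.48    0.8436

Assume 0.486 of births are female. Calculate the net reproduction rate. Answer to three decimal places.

1.999

Proportion female at birth = 0.486.
Survival-weighted fertility by age (5·fₓ·Sₓ):
  15–19: 5 × 22.16/1000 × 0.9380 = 0.10393
  20–24: 5 × 121.37/1000 × 0.9186 = 0.55745
  25–29: 5 × 290.79/1000 × 0.9068 = 1.31844
  30–34: 5 × 323.20/1000 × 0.8900 = 1.43824
  35–39: 5 × 133.60/1000 × 0.8815 = 0.58884
  40–44: 5 × 23.30/1000 × 0.8615 = 0.10036
  45–49: 5 × 1.48/1000 × 0.8436 = 0.00624
Sum = 4.11350
NRR = 0.486 × 4.11350 = 1.99916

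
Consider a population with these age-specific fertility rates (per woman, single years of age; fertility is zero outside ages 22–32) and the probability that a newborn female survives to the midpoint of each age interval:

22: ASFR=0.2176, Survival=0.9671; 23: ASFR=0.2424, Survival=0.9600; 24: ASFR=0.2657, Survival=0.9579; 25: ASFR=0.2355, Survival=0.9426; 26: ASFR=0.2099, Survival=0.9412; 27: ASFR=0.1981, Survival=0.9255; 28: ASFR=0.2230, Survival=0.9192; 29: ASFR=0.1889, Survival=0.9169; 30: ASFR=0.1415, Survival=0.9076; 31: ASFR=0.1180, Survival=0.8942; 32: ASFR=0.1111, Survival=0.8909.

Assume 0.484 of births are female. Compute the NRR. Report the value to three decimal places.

0.974

Proportion female at birth = 0.484.
Per-age-group product (1 × ASFR × survival probability):
  22: 1 × 0.2176 × 0.9671 = 0.21044
  23: 1 × 0.2424 × 0.9600 = 0.23270
  24: 1 × 0.2657 × 0.9579 = 0.25451
  25: 1 × 0.2355 × 0.9426 = 0.22198
  26: 1 × 0.2099 × 0.9412 = 0.19756
  27: 1 × 0.1981 × 0.9255 = 0.18334
  28: 1 × 0.2230 × 0.9192 = 0.20498
  29: 1 × 0.1889 × 0.9169 = 0.17320
  30: 1 × 0.1415 × 0.9076 = 0.12843
  31: 1 × 0.1180 × 0.8942 = 0.10552
  32: 1 × 0.1111 × 0.8909 = 0.09898
Sum = 2.01164
NRR = 0.484 × 2.01164 = 0.97363
With NRR below 1 the population is below replacement fertility.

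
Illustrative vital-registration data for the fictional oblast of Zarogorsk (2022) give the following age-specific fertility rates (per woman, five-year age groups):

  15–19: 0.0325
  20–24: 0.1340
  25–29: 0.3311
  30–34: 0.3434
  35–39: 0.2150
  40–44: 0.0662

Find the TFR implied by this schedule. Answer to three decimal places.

5.611

Sum of ASFRs = 0.0325 + 0.1340 + 0.3311 + 0.3434 + 0.2150 + 0.0662 = 1.1222
TFR = 5 × 1.1222 = 5.611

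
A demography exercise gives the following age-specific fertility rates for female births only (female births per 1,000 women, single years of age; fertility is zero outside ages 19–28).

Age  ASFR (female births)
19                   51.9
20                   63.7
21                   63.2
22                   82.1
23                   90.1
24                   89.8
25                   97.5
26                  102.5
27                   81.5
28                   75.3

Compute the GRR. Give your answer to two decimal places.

Sum of female ASFRs = 51.9 + 63.7 + 63.2 + 82.1 + 90.1 + 89.8 + 97.5 + 102.5 + 81.5 + 75.3 = 797.6
GRR = 797.6 / 1000 = 0.7976

0.80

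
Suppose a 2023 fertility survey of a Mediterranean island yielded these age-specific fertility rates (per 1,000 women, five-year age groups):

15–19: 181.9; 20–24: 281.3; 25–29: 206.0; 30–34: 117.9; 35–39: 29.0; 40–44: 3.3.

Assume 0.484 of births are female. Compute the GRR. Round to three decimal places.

1.983

Proportion female at birth = 0.484.
Sum of ASFRs = 181.9 + 281.3 + 206.0 + 117.9 + 29.0 + 3.3 = 819.4
TFR = 5 × 819.4 / 1000 = 4.097
GRR = 0.484 × 4.097 = 1.98295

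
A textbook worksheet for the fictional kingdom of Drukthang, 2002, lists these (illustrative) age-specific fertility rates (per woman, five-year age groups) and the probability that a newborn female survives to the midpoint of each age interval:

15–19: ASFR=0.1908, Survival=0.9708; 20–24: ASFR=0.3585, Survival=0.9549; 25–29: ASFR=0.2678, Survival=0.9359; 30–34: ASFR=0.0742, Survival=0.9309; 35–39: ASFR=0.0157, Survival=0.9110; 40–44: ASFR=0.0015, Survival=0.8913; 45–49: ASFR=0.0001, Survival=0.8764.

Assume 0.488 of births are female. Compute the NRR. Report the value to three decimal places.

2.106

Proportion female at birth = 0.488.
Survival-weighted fertility by age (5·fₓ·Sₓ):
  15–19: 5 × 0.1908 × 0.9708 = 0.92614
  20–24: 5 × 0.3585 × 0.9549 = 1.71166
  25–29: 5 × 0.2678 × 0.9359 = 1.25317
  30–34: 5 × 0.0742 × 0.9309 = 0.34536
  35–39: 5 × 0.0157 × 0.9110 = 0.07151
  40–44: 5 × 0.0015 × 0.8913 = 0.00668
  45–49: 5 × 0.0001 × 0.8764 = 0.00044
Sum = 4.31496
NRR = 0.488 × 4.31496 = 2.10570
NRR > 1, so each generation more than replaces itself.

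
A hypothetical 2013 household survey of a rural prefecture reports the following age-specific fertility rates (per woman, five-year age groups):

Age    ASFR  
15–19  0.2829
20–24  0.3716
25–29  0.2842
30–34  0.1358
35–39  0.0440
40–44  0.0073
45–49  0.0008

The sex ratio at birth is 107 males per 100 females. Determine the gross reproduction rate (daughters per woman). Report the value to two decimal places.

2.72

Proportion female at birth = 100 / (100 + 107) = 0.48309.
Sum of ASFRs = 0.2829 + 0.3716 + 0.2842 + 0.1358 + 0.0440 + 0.0073 + 0.0008 = 1.1266
TFR = 5 × 1.1266 = 5.633
GRR = 0.48309 × 5.633 = 2.72125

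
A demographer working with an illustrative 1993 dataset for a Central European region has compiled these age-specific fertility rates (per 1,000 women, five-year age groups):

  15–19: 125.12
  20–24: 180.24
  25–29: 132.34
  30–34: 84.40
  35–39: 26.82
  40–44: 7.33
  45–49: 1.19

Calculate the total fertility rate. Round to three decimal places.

2.787

Sum of ASFRs = 125.12 + 180.24 + 132.34 + 84.40 + 26.82 + 7.33 + 1.19 = 557.44
TFR = 5 × 557.44 / 1000 = 2.7872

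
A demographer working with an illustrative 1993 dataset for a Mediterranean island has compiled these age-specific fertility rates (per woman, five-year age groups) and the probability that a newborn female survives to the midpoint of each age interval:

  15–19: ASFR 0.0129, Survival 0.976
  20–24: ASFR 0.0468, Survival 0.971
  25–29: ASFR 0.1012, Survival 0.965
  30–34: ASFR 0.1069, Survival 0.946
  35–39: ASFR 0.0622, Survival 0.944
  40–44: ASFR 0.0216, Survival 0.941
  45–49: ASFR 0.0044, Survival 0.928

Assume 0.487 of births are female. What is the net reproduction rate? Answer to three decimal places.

Proportion female at birth = 0.487.
Weighting each age-specific rate by interval width and survival:
  15–19: 5 × 0.0129 × 0.976 = 0.06295
  20–24: 5 × 0.0468 × 0.971 = 0.22721
  25–29: 5 × 0.1012 × 0.965 = 0.48829
  30–34: 5 × 0.1069 × 0.946 = 0.50564
  35–39: 5 × 0.0622 × 0.944 = 0.29358
  40–44: 5 × 0.0216 × 0.941 = 0.10163
  45–49: 5 × 0.0044 × 0.928 = 0.02042
Sum = 1.69972
NRR = 0.487 × 1.69972 = 0.82776

0.828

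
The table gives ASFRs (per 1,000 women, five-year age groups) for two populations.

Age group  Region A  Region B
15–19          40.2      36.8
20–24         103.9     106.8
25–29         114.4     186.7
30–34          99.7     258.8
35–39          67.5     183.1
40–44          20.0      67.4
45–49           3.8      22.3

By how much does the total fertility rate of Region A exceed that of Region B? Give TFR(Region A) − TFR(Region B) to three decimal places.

-2.062

Region A:
  Sum of ASFRs = 40.2 + 103.9 + 114.4 + 99.7 + 67.5 + 20.0 + 3.8 = 449.5
  TFR = 5 × 449.5 / 1000 = 2.2475
Region B:
  Sum of ASFRs = 36.8 + 106.8 + 186.7 + 258.8 + 183.1 + 67.4 + 22.3 = 861.9
  TFR = 5 × 861.9 / 1000 = 4.3095
Difference = 2.2475 − 4.3095 = -2.062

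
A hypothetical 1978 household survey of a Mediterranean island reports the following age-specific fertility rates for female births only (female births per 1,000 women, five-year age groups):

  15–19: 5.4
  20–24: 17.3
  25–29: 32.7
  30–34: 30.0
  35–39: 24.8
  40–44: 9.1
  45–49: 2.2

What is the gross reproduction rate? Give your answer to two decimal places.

Sum of female ASFRs = 5.4 + 17.3 + 32.7 + 30.0 + 24.8 + 9.1 + 2.2 = 121.5
GRR = 5 × 121.5 / 1000 = 0.6075

0.61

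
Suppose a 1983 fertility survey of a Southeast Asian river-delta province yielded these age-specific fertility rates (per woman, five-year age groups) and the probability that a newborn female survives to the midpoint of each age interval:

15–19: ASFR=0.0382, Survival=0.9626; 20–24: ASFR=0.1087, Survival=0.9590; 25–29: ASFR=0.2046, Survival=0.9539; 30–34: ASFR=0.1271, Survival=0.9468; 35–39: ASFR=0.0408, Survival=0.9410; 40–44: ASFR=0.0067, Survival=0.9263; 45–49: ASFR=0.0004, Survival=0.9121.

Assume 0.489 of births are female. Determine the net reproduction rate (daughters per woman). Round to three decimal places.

1.226

Proportion female at birth = 0.489.
Weighting each age-specific rate by interval width and survival:
  15–19: 5 × 0.0382 × 0.9626 = 0.18386
  20–24: 5 × 0.1087 × 0.9590 = 0.52122
  25–29: 5 × 0.2046 × 0.9539 = 0.97584
  30–34: 5 × 0.1271 × 0.9468 = 0.60169
  35–39: 5 × 0.0408 × 0.9410 = 0.19196
  40–44: 5 × 0.0067 × 0.9263 = 0.03103
  45–49: 5 × 0.0004 × 0.9121 = 0.00182
Sum = 2.50742
NRR = 0.489 × 2.50742 = 1.22613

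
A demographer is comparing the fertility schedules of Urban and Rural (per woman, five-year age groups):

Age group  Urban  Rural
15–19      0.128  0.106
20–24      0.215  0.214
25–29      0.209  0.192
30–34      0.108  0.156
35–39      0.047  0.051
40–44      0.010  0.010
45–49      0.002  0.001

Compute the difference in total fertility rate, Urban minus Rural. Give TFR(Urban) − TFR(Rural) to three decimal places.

Urban:
  Sum of ASFRs = 0.128 + 0.215 + 0.209 + 0.108 + 0.047 + 0.010 + 0.002 = 0.719
  TFR = 5 × 0.719 = 3.595
Rural:
  Sum of ASFRs = 0.106 + 0.214 + 0.192 + 0.156 + 0.051 + 0.010 + 0.001 = 0.730
  TFR = 5 × 0.730 = 3.65
Difference = 3.595 − 3.65 = -0.055

-0.055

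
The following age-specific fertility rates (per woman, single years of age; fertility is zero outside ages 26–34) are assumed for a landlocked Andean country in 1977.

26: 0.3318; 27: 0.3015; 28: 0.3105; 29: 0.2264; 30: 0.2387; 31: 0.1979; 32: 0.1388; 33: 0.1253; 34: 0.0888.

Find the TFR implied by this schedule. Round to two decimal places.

1.96

Sum of ASFRs = 0.3318 + 0.3015 + 0.3105 + 0.2264 + 0.2387 + 0.1979 + 0.1388 + 0.1253 + 0.0888 = 1.9597
TFR = 1.9597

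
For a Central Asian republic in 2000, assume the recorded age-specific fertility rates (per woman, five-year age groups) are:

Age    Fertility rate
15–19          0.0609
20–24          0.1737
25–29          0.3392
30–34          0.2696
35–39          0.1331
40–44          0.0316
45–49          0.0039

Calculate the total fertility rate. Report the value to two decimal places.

5.06

Sum of ASFRs = 0.0609 + 0.1737 + 0.3392 + 0.2696 + 0.1331 + 0.0316 + 0.0039 = 1.0120
TFR = 5 × 1.0120 = 5.06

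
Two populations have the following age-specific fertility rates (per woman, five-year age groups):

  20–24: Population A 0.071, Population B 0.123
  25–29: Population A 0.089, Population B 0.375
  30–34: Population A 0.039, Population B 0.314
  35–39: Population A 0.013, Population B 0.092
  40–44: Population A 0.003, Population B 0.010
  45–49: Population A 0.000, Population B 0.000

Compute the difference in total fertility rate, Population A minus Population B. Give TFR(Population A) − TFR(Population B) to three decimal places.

Population A:
  Sum of ASFRs = 0.071 + 0.089 + 0.039 + 0.013 + 0.003 + 0.000 = 0.215
  TFR = 5 × 0.215 = 1.075
Population B:
  Sum of ASFRs = 0.123 + 0.375 + 0.314 + 0.092 + 0.010 + 0.000 = 0.914
  TFR = 5 × 0.914 = 4.57
Difference = 1.075 − 4.57 = -3.495

-3.495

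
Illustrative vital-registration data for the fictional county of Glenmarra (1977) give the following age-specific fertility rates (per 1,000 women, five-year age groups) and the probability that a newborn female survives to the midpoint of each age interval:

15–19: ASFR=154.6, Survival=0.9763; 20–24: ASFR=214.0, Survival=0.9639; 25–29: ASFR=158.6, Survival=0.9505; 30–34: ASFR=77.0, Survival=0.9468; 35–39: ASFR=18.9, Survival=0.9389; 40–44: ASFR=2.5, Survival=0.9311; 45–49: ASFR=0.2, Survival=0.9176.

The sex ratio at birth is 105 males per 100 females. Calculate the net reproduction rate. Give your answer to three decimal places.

1.466

Proportion female at birth = 100 / (100 + 105) = 0.48780.
Each age group contributes 5 × ASFR × survival:
  15–19: 5 × 154.6/1000 × 0.9763 = 0.75468
  20–24: 5 × 214.0/1000 × 0.9639 = 1.03137
  25–29: 5 × 158.6/1000 × 0.9505 = 0.75375
  30–34: 5 × 77.0/1000 × 0.9468 = 0.36452
  35–39: 5 × 18.9/1000 × 0.9389 = 0.08873
  40–44: 5 × 2.5/1000 × 0.9311 = 0.01164
  45–49: 5 × 0.2/1000 × 0.9176 = 0.00092
Sum = 3.00561
NRR = 0.48780 × 3.00561 = 1.46614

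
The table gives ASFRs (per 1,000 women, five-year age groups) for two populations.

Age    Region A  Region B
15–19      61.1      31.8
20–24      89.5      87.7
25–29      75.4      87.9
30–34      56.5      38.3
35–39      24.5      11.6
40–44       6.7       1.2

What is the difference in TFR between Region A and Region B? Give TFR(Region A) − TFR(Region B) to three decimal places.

Region A:
  Sum of ASFRs = 61.1 + 89.5 + 75.4 + 56.5 + 24.5 + 6.7 = 313.7
  TFR = 5 × 313.7 / 1000 = 1.5685
Region B:
  Sum of ASFRs = 31.8 + 87.7 + 87.9 + 38.3 + 11.6 + 1.2 = 258.5
  TFR = 5 × 258.5 / 1000 = 1.2925
Difference = 1.5685 − 1.2925 = 0.276

0.276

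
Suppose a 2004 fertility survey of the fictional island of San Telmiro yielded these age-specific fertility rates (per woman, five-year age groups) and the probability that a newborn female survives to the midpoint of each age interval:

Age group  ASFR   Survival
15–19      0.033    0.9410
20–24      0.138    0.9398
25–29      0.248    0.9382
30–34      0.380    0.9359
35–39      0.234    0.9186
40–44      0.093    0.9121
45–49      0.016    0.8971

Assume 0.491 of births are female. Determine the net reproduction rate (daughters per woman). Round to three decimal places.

Proportion female at birth = 0.491.
Per-age-group product (5 × ASFR × survival probability):
  15–19: 5 × 0.033 × 0.9410 = 0.15527
  20–24: 5 × 0.138 × 0.9398 = 0.64846
  25–29: 5 × 0.248 × 0.9382 = 1.16337
  30–34: 5 × 0.380 × 0.9359 = 1.77821
  35–39: 5 × 0.234 × 0.9186 = 1.07476
  40–44: 5 × 0.093 × 0.9121 = 0.42413
  45–49: 5 × 0.016 × 0.8971 = 0.07177
Sum = 5.31597
NRR = 0.491 × 5.31597 = 2.61014
With NRR above 1 the population is above replacement fertility.

2.610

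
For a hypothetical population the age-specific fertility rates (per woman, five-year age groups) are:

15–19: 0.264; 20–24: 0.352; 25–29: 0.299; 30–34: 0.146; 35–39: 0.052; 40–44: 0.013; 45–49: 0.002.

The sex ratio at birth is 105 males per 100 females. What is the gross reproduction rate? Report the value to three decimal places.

Proportion female at birth = 100 / (100 + 105) = 0.48780.
Sum of ASFRs = 0.264 + 0.352 + 0.299 + 0.146 + 0.052 + 0.013 + 0.002 = 1.128
TFR = 5 × 1.128 = 5.64
GRR = 0.48780 × 5.64 = 2.75119

2.751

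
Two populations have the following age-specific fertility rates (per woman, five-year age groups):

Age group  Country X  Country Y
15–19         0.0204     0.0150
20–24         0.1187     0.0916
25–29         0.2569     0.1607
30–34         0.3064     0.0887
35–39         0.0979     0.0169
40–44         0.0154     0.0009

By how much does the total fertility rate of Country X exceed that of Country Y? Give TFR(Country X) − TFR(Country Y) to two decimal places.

Country X:
  Sum of ASFRs = 0.0204 + 0.1187 + 0.2569 + 0.3064 + 0.0979 + 0.0154 = 0.8157
  TFR = 5 × 0.8157 = 4.0785
Country Y:
  Sum of ASFRs = 0.0150 + 0.0916 + 0.1607 + 0.0887 + 0.0169 + 0.0009 = 0.3738
  TFR = 5 × 0.3738 = 1.869
Difference = 4.0785 − 1.869 = 2.2095

2.21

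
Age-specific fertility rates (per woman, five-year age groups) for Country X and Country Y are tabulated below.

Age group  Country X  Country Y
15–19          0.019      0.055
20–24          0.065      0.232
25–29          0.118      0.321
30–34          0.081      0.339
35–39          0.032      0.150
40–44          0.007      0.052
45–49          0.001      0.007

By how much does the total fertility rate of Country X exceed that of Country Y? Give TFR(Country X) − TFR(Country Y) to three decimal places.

-4.165

Country X:
  Sum of ASFRs = 0.019 + 0.065 + 0.118 + 0.081 + 0.032 + 0.007 + 0.001 = 0.323
  TFR = 5 × 0.323 = 1.615
Country Y:
  Sum of ASFRs = 0.055 + 0.232 + 0.321 + 0.339 + 0.150 + 0.052 + 0.007 = 1.156
  TFR = 5 × 1.156 = 5.78
Difference = 1.615 − 5.78 = -4.165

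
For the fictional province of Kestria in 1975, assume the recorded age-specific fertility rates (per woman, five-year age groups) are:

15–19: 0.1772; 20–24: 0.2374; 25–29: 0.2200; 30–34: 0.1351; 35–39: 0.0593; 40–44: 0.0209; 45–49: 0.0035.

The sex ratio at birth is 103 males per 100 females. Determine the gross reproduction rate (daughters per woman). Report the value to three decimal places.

Proportion female at birth = 100 / (100 + 103) = 0.49261.
Sum of ASFRs = 0.1772 + 0.2374 + 0.2200 + 0.1351 + 0.0593 + 0.0209 + 0.0035 = 0.8534
TFR = 5 × 0.8534 = 4.267
GRR = 0.49261 × 4.267 = 2.10197

2.102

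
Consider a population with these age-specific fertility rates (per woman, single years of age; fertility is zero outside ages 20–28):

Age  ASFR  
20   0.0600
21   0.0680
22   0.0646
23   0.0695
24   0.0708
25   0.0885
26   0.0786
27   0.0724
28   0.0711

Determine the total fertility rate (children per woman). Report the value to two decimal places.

Sum of ASFRs = 0.0600 + 0.0680 + 0.0646 + 0.0695 + 0.0708 + 0.0885 + 0.0786 + 0.0724 + 0.0711 = 0.6435
TFR = 0.6435

0.64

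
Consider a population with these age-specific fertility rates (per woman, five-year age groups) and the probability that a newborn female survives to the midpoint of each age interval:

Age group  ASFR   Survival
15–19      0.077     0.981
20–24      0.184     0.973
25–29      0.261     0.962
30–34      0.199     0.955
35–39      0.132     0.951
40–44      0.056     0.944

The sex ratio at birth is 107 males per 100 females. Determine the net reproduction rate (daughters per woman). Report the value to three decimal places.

Proportion female at birth = 100 / (100 + 107) = 0.48309.
Weighting each age-specific rate by interval width and survival:
  15–19: 5 × 0.077 × 0.981 = 0.37769
  20–24: 5 × 0.184 × 0.973 = 0.89516
  25–29: 5 × 0.261 × 0.962 = 1.25541
  30–34: 5 × 0.199 × 0.955 = 0.95023
  35–39: 5 × 0.132 × 0.951 = 0.62766
  40–44: 5 × 0.056 × 0.944 = 0.26432
Sum = 4.37047
NRR = 0.48309 × 4.37047 = 2.11133
An NRR exceeding 1 indicates intrinsic growth under these rates.

2.111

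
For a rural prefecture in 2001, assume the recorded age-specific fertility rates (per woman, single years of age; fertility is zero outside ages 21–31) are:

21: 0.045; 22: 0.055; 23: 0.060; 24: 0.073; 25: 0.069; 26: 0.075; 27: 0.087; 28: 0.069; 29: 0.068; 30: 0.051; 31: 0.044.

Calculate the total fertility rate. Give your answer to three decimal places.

Sum of ASFRs = 0.045 + 0.055 + 0.060 + 0.073 + 0.069 + 0.075 + 0.087 + 0.069 + 0.068 + 0.051 + 0.044 = 0.696
TFR = 0.696

0.696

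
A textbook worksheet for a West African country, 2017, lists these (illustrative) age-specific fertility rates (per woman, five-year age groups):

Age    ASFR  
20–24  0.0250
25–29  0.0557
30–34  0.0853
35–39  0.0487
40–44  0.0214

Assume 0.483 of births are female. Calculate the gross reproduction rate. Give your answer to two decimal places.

0.57

Proportion female at birth = 0.483.
Sum of ASFRs = 0.0250 + 0.0557 + 0.0853 + 0.0487 + 0.0214 = 0.2361
TFR = 5 × 0.2361 = 1.1805
GRR = 0.483 × 1.1805 = 0.57018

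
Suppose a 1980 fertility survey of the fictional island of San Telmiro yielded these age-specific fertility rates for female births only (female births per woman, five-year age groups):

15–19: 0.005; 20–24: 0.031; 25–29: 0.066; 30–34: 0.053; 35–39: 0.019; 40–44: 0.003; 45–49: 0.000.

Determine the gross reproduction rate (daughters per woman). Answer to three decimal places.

Sum of female ASFRs = 0.005 + 0.031 + 0.066 + 0.053 + 0.019 + 0.003 + 0.000 = 0.177
GRR = 5 × 0.177 = 0.885

0.885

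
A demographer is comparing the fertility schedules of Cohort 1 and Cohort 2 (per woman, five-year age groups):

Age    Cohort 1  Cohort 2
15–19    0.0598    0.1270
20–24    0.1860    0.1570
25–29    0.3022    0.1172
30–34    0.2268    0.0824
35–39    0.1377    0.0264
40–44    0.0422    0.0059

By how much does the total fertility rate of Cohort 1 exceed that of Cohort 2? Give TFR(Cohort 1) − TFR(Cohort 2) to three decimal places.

Cohort 1:
  Sum of ASFRs = 0.0598 + 0.1860 + 0.3022 + 0.2268 + 0.1377 + 0.0422 = 0.9547
  TFR = 5 × 0.9547 = 4.7735
Cohort 2:
  Sum of ASFRs = 0.1270 + 0.1570 + 0.1172 + 0.0824 + 0.0264 + 0.0059 = 0.5159
  TFR = 5 × 0.5159 = 2.5795
Difference = 4.7735 − 2.5795 = 2.194

2.194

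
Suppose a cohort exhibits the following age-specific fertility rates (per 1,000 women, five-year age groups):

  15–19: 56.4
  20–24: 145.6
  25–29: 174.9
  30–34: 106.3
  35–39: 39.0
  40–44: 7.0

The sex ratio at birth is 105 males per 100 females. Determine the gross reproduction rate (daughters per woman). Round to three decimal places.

1.291

Proportion female at birth = 100 / (100 + 105) = 0.48780.
Sum of ASFRs = 56.4 + 145.6 + 174.9 + 106.3 + 39.0 + 7.0 = 529.2
TFR = 5 × 529.2 / 1000 = 2.646
GRR = 0.48780 × 2.646 = 1.29072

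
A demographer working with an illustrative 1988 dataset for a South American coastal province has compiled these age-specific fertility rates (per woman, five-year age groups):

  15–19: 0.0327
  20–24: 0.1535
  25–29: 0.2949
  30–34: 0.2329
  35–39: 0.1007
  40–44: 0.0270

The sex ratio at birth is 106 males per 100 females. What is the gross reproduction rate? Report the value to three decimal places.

2.043

Proportion female at birth = 100 / (100 + 106) = 0.48544.
Sum of ASFRs = 0.0327 + 0.1535 + 0.2949 + 0.2329 + 0.1007 + 0.0270 = 0.8417
TFR = 5 × 0.8417 = 4.2085
GRR = 0.48544 × 4.2085 = 2.04297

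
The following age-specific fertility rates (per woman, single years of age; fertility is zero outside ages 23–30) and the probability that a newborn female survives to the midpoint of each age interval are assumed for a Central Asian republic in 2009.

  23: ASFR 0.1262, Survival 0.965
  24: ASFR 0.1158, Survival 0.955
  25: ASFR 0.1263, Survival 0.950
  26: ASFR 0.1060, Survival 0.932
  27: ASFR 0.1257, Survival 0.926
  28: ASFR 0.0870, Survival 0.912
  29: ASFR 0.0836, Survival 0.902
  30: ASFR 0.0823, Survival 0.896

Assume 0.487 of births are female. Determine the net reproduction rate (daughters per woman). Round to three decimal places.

0.388

Proportion female at birth = 0.487.
Weighting each age-specific rate by interval width and survival:
  23: 1 × 0.1262 × 0.965 = 0.12178
  24: 1 × 0.1158 × 0.955 = 0.11059
  25: 1 × 0.1263 × 0.950 = 0.11999
  26: 1 × 0.1060 × 0.932 = 0.09879
  27: 1 × 0.1257 × 0.926 = 0.11640
  28: 1 × 0.0870 × 0.912 = 0.07934
  29: 1 × 0.0836 × 0.902 = 0.07541
  30: 1 × 0.0823 × 0.896 = 0.07374
Sum = 0.79604
NRR = 0.487 × 0.79604 = 0.38767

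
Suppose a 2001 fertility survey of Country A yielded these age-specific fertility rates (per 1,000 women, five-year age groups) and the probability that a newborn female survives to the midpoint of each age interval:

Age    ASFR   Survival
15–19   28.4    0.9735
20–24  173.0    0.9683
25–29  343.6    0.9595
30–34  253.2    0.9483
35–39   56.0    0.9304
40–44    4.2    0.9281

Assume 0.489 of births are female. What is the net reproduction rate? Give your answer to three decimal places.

Proportion female at birth = 0.489.
Weighting each age-specific rate by interval width and survival:
  15–19: 5 × 28.4/1000 × 0.9735 = 0.13824
  20–24: 5 × 173.0/1000 × 0.9683 = 0.83758
  25–29: 5 × 343.6/1000 × 0.9595 = 1.64842
  30–34: 5 × 253.2/1000 × 0.9483 = 1.20055
  35–39: 5 × 56.0/1000 × 0.9304 = 0.26051
  40–44: 5 × 4.2/1000 × 0.9281 = 0.01949
Sum = 4.10479
NRR = 0.489 × 4.10479 = 2.00724

2.007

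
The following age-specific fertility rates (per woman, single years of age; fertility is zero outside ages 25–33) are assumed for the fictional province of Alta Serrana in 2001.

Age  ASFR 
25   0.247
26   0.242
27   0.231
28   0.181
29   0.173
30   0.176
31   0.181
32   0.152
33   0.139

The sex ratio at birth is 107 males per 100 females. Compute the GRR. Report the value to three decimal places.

Proportion female at birth = 100 / (100 + 107) = 0.48309.
Sum of ASFRs = 0.247 + 0.242 + 0.231 + 0.181 + 0.173 + 0.176 + 0.181 + 0.152 + 0.139 = 1.722
TFR = 1.722
GRR = 0.48309 × 1.722 = 0.83188

0.832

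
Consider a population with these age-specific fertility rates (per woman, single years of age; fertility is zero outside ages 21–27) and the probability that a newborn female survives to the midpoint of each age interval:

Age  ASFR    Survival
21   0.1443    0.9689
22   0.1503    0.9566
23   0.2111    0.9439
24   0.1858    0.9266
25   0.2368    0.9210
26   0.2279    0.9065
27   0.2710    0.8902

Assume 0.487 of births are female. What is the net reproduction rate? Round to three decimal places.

0.643

Proportion female at birth = 0.487.
Weighting each age-specific rate by interval width and survival:
  21: 1 × 0.1443 × 0.9689 = 0.13981
  22: 1 × 0.1503 × 0.9566 = 0.14378
  23: 1 × 0.2111 × 0.9439 = 0.19926
  24: 1 × 0.1858 × 0.9266 = 0.17216
  25: 1 × 0.2368 × 0.9210 = 0.21809
  26: 1 × 0.2279 × 0.9065 = 0.20659
  27: 1 × 0.2710 × 0.8902 = 0.24124
Sum = 1.32093
NRR = 0.487 × 1.32093 = 0.64329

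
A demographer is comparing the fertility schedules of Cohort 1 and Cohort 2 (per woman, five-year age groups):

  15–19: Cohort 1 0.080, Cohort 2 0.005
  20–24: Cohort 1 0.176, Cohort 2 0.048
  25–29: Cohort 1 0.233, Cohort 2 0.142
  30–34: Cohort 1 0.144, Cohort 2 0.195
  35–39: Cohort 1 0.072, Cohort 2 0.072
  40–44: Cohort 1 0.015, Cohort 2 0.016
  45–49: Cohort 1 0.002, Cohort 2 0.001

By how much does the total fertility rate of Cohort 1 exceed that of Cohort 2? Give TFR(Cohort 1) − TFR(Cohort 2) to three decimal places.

1.215

Cohort 1:
  Sum of ASFRs = 0.080 + 0.176 + 0.233 + 0.144 + 0.072 + 0.015 + 0.002 = 0.722
  TFR = 5 × 0.722 = 3.61
Cohort 2:
  Sum of ASFRs = 0.005 + 0.048 + 0.142 + 0.195 + 0.072 + 0.016 + 0.001 = 0.479
  TFR = 5 × 0.479 = 2.395
Difference = 3.61 − 2.395 = 1.215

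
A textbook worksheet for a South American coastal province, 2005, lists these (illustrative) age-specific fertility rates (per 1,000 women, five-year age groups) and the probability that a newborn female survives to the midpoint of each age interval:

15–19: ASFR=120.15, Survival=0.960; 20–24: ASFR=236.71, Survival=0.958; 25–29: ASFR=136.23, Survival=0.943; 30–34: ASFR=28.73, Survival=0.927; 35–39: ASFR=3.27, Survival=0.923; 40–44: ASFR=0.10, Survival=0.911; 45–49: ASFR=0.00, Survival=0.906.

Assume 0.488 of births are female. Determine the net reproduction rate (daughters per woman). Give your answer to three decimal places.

1.221

Proportion female at birth = 0.488.
Survival-weighted fertility by age (5·fₓ·Sₓ):
  15–19: 5 × 120.15/1000 × 0.960 = 0.57672
  20–24: 5 × 236.71/1000 × 0.958 = 1.13384
  25–29: 5 × 136.23/1000 × 0.943 = 0.64232
  30–34: 5 × 28.73/1000 × 0.927 = 0.13316
  35–39: 5 × 3.27/1000 × 0.923 = 0.01509
  40–44: 5 × 0.10/1000 × 0.911 = 0.00046
  45–49: 5 × 0.00/1000 × 0.906 = 0.00000
Sum = 2.50159
NRR = 0.488 × 2.50159 = 1.22078
NRR > 1, so each generation more than replaces itself.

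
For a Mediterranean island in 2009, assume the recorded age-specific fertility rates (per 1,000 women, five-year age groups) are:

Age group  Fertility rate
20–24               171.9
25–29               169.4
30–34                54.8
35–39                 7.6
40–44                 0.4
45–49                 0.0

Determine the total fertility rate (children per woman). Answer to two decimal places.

Sum of ASFRs = 171.9 + 169.4 + 54.8 + 7.6 + 0.4 + 0.0 = 404.1
TFR = 5 × 404.1 / 1000 = 2.0205

2.02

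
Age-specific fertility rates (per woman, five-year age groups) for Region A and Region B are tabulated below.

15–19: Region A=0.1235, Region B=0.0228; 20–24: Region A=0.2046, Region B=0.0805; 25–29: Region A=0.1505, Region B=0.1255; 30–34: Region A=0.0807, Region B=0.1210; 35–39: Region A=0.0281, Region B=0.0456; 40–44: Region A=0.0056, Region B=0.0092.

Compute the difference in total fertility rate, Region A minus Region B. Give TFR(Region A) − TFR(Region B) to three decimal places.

0.942

Region A:
  Sum of ASFRs = 0.1235 + 0.2046 + 0.1505 + 0.0807 + 0.0281 + 0.0056 = 0.5930
  TFR = 5 × 0.5930 = 2.965
Region B:
  Sum of ASFRs = 0.0228 + 0.0805 + 0.1255 + 0.1210 + 0.0456 + 0.0092 = 0.4046
  TFR = 5 × 0.4046 = 2.023
Difference = 2.965 − 2.023 = 0.942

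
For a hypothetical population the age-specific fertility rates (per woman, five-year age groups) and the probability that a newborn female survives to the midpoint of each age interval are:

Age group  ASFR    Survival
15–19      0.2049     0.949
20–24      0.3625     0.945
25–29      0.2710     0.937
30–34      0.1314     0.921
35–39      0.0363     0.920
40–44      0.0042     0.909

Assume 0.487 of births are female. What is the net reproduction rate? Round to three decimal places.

Proportion female at birth = 0.487.
Per-age-group product (5 × ASFR × survival probability):
  15–19: 5 × 0.2049 × 0.949 = 0.97225
  20–24: 5 × 0.3625 × 0.945 = 1.71281
  25–29: 5 × 0.2710 × 0.937 = 1.26964
  30–34: 5 × 0.1314 × 0.921 = 0.60510
  35–39: 5 × 0.0363 × 0.920 = 0.16698
  40–44: 5 × 0.0042 × 0.909 = 0.01909
Sum = 4.74587
NRR = 0.487 × 4.74587 = 2.31124
NRR > 1, so each generation more than replaces itself.

2.311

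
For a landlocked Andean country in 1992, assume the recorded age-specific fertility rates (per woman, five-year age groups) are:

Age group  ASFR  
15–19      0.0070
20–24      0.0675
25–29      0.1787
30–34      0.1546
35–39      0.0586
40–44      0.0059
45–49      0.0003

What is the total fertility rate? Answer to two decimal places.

Sum of ASFRs = 0.0070 + 0.0675 + 0.1787 + 0.1546 + 0.0586 + 0.0059 + 0.0003 = 0.4726
TFR = 5 × 0.4726 = 2.363

2.36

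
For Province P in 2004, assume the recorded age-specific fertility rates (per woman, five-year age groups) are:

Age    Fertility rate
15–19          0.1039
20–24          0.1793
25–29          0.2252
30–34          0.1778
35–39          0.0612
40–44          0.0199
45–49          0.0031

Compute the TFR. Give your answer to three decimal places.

Sum of ASFRs = 0.1039 + 0.1793 + 0.2252 + 0.1778 + 0.0612 + 0.0199 + 0.0031 = 0.7704
TFR = 5 × 0.7704 = 3.852

3.852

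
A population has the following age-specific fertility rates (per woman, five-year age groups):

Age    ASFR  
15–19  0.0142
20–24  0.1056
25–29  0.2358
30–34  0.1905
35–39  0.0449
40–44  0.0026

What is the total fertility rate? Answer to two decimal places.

Sum of ASFRs = 0.0142 + 0.1056 + 0.2358 + 0.1905 + 0.0449 + 0.0026 = 0.5936
TFR = 5 × 0.5936 = 2.968

2.97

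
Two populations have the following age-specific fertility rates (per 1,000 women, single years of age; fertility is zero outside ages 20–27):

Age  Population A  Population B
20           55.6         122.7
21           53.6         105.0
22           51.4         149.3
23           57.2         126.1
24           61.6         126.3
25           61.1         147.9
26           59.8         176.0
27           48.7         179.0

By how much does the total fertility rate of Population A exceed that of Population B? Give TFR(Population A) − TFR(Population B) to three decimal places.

-0.683

Population A:
  Sum of ASFRs = 55.6 + 53.6 + 51.4 + 57.2 + 61.6 + 61.1 + 59.8 + 48.7 = 449.0
  TFR = 449.0 / 1000 = 0.449
Population B:
  Sum of ASFRs = 122.7 + 105.0 + 149.3 + 126.1 + 126.3 + 147.9 + 176.0 + 179.0 = 1132.3
  TFR = 1132.3 / 1000 = 1.1323
Difference = 0.449 − 1.1323 = -0.6833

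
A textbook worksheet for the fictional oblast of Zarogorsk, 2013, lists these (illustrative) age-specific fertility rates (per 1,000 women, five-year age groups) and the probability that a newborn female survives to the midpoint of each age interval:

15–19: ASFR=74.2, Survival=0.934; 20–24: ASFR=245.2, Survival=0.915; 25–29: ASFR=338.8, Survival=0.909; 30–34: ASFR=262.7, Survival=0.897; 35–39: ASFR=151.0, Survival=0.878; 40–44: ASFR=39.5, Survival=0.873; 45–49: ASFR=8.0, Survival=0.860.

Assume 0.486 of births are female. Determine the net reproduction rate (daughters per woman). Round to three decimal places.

2.457

Proportion female at birth = 0.486.
Survival-weighted fertility by age (5·fₓ·Sₓ):
  15–19: 5 × 74.2/1000 × 0.934 = 0.34651
  20–24: 5 × 245.2/1000 × 0.915 = 1.12179
  25–29: 5 × 338.8/1000 × 0.909 = 1.53985
  30–34: 5 × 262.7/1000 × 0.897 = 1.17821
  35–39: 5 × 151.0/1000 × 0.878 = 0.66289
  40–44: 5 × 39.5/1000 × 0.873 = 0.17242
  45–49: 5 × 8.0/1000 × 0.860 = 0.03440
Sum = 5.05607
NRR = 0.486 × 5.05607 = 2.45725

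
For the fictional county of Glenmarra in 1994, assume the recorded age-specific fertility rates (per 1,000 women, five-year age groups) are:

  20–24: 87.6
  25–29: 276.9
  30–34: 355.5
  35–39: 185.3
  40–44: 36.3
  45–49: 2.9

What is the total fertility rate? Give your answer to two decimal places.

4.72

Sum of ASFRs = 87.6 + 276.9 + 355.5 + 185.3 + 36.3 + 2.9 = 944.5
TFR = 5 × 944.5 / 1000 = 4.7225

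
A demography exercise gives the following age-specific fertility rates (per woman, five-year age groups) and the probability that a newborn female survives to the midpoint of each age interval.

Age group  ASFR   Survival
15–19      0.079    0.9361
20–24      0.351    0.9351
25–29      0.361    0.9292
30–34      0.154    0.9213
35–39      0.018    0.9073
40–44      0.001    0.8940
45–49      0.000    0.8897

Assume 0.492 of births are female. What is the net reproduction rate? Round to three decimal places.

2.206

Proportion female at birth = 0.492.
Survival-weighted fertility by age (5·fₓ·Sₓ):
  15–19: 5 × 0.079 × 0.9361 = 0.36976
  20–24: 5 × 0.351 × 0.9351 = 1.64110
  25–29: 5 × 0.361 × 0.9292 = 1.67721
  30–34: 5 × 0.154 × 0.9213 = 0.70940
  35–39: 5 × 0.018 × 0.9073 = 0.08166
  40–44: 5 × 0.001 × 0.8940 = 0.00447
  45–49: 5 × 0.000 × 0.8897 = 0.00000
Sum = 4.48360
NRR = 0.492 × 4.48360 = 2.20593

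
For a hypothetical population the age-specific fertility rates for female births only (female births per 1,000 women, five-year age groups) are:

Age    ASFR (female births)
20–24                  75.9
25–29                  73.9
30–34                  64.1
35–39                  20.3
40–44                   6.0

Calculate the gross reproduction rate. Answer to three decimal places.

Sum of female ASFRs = 75.9 + 73.9 + 64.1 + 20.3 + 6.0 = 240.2
GRR = 5 × 240.2 / 1000 = 1.201

1.201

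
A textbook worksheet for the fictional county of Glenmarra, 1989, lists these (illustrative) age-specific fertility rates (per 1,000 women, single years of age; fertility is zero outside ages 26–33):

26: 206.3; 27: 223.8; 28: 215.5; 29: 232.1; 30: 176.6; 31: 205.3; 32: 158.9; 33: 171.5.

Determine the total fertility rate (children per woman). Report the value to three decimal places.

Sum of ASFRs = 206.3 + 223.8 + 215.5 + 232.1 + 176.6 + 205.3 + 158.9 + 171.5 = 1590.0
TFR = 1590.0 / 1000 = 1.59

1.590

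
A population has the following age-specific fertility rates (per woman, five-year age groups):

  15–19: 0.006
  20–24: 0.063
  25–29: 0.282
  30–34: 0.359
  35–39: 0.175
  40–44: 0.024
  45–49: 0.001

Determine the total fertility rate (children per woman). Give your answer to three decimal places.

Sum of ASFRs = 0.006 + 0.063 + 0.282 + 0.359 + 0.175 + 0.024 + 0.001 = 0.910
TFR = 5 × 0.910 = 4.55

4.550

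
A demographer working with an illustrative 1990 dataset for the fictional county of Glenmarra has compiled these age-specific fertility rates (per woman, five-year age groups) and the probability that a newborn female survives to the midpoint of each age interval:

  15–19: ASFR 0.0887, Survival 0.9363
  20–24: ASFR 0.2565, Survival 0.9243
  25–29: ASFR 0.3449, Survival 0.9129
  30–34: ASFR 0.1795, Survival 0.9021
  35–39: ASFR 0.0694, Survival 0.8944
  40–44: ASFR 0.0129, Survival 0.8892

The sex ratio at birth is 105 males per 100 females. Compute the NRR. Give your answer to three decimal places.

2.123

Proportion female at birth = 100 / (100 + 105) = 0.48780.
Per-age-group product (5 × ASFR × survival probability):
  15–19: 5 × 0.0887 × 0.9363 = 0.41525
  20–24: 5 × 0.2565 × 0.9243 = 1.18541
  25–29: 5 × 0.3449 × 0.9129 = 1.57430
  30–34: 5 × 0.1795 × 0.9021 = 0.80963
  35–39: 5 × 0.0694 × 0.8944 = 0.31036
  40–44: 5 × 0.0129 × 0.8892 = 0.05735
Sum = 4.35230
NRR = 0.48780 × 4.35230 = 2.12305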